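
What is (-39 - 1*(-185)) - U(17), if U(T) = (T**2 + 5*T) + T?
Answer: -245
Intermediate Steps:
U(T) = T**2 + 6*T
(-39 - 1*(-185)) - U(17) = (-39 - 1*(-185)) - 17*(6 + 17) = (-39 + 185) - 17*23 = 146 - 1*391 = 146 - 391 = -245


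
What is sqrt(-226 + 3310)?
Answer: 2*sqrt(771) ≈ 55.534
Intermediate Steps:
sqrt(-226 + 3310) = sqrt(3084) = 2*sqrt(771)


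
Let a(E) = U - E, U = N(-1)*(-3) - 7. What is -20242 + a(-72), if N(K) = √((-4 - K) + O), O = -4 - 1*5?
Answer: -20177 - 6*I*√3 ≈ -20177.0 - 10.392*I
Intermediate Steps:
O = -9 (O = -4 - 5 = -9)
N(K) = √(-13 - K) (N(K) = √((-4 - K) - 9) = √(-13 - K))
U = -7 - 6*I*√3 (U = √(-13 - 1*(-1))*(-3) - 7 = √(-13 + 1)*(-3) - 7 = √(-12)*(-3) - 7 = (2*I*√3)*(-3) - 7 = -6*I*√3 - 7 = -7 - 6*I*√3 ≈ -7.0 - 10.392*I)
a(E) = -7 - E - 6*I*√3 (a(E) = (-7 - 6*I*√3) - E = -7 - E - 6*I*√3)
-20242 + a(-72) = -20242 + (-7 - 1*(-72) - 6*I*√3) = -20242 + (-7 + 72 - 6*I*√3) = -20242 + (65 - 6*I*√3) = -20177 - 6*I*√3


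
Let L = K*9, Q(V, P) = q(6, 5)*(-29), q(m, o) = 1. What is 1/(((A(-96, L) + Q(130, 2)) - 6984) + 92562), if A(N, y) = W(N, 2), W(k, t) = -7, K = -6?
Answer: 1/85542 ≈ 1.1690e-5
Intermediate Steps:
Q(V, P) = -29 (Q(V, P) = 1*(-29) = -29)
L = -54 (L = -6*9 = -54)
A(N, y) = -7
1/(((A(-96, L) + Q(130, 2)) - 6984) + 92562) = 1/(((-7 - 29) - 6984) + 92562) = 1/((-36 - 6984) + 92562) = 1/(-7020 + 92562) = 1/85542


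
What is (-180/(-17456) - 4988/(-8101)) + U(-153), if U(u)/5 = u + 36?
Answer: -20659234763/35352764 ≈ -584.37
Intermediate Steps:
U(u) = 180 + 5*u (U(u) = 5*(u + 36) = 5*(36 + u) = 180 + 5*u)
(-180/(-17456) - 4988/(-8101)) + U(-153) = (-180/(-17456) - 4988/(-8101)) + (180 + 5*(-153)) = (-180*(-1/17456) - 4988*(-1/8101)) + (180 - 765) = (45/4364 + 4988/8101) - 585 = 22132177/35352764 - 585 = -20659234763/35352764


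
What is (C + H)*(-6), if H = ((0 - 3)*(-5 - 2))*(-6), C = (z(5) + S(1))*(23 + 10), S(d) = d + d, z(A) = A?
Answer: -630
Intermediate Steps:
S(d) = 2*d
C = 231 (C = (5 + 2*1)*(23 + 10) = (5 + 2)*33 = 7*33 = 231)
H = -126 (H = -3*(-7)*(-6) = 21*(-6) = -126)
(C + H)*(-6) = (231 - 126)*(-6) = 105*(-6) = -630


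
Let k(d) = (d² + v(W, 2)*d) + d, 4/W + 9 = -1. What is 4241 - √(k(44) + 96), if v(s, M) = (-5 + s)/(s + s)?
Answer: 4241 - √2373 ≈ 4192.3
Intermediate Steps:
W = -⅖ (W = 4/(-9 - 1) = 4/(-10) = 4*(-⅒) = -⅖ ≈ -0.40000)
v(s, M) = (-5 + s)/(2*s) (v(s, M) = (-5 + s)/((2*s)) = (-5 + s)*(1/(2*s)) = (-5 + s)/(2*s))
k(d) = d² + 31*d/4 (k(d) = (d² + ((-5 - ⅖)/(2*(-⅖)))*d) + d = (d² + ((½)*(-5/2)*(-27/5))*d) + d = (d² + 27*d/4) + d = d² + 31*d/4)
4241 - √(k(44) + 96) = 4241 - √((¼)*44*(31 + 4*44) + 96) = 4241 - √((¼)*44*(31 + 176) + 96) = 4241 - √((¼)*44*207 + 96) = 4241 - √(2277 + 96) = 4241 - √2373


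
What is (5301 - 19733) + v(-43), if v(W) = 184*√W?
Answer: -14432 + 184*I*√43 ≈ -14432.0 + 1206.6*I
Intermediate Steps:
(5301 - 19733) + v(-43) = (5301 - 19733) + 184*√(-43) = -14432 + 184*(I*√43) = -14432 + 184*I*√43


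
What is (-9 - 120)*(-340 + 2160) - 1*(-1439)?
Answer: -233341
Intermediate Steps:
(-9 - 120)*(-340 + 2160) - 1*(-1439) = -129*1820 + 1439 = -234780 + 1439 = -233341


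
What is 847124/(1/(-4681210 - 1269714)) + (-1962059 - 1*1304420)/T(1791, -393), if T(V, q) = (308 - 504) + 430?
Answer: -1179633910229263/234 ≈ -5.0412e+12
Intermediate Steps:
T(V, q) = 234 (T(V, q) = -196 + 430 = 234)
847124/(1/(-4681210 - 1269714)) + (-1962059 - 1*1304420)/T(1791, -393) = 847124/(1/(-4681210 - 1269714)) + (-1962059 - 1*1304420)/234 = 847124/(1/(-5950924)) + (-1962059 - 1304420)*(1/234) = 847124/(-1/5950924) - 3266479*1/234 = 847124*(-5950924) - 3266479/234 = -5041170542576 - 3266479/234 = -1179633910229263/234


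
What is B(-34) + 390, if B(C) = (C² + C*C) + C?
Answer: 2668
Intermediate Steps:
B(C) = C + 2*C² (B(C) = (C² + C²) + C = 2*C² + C = C + 2*C²)
B(-34) + 390 = -34*(1 + 2*(-34)) + 390 = -34*(1 - 68) + 390 = -34*(-67) + 390 = 2278 + 390 = 2668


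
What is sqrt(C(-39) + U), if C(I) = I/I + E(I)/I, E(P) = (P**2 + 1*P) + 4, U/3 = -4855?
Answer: I*sqrt(22209798)/39 ≈ 120.84*I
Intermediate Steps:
U = -14565 (U = 3*(-4855) = -14565)
E(P) = 4 + P + P**2 (E(P) = (P**2 + P) + 4 = (P + P**2) + 4 = 4 + P + P**2)
C(I) = 1 + (4 + I + I**2)/I (C(I) = I/I + (4 + I + I**2)/I = 1 + (4 + I + I**2)/I)
sqrt(C(-39) + U) = sqrt((2 - 39 + 4/(-39)) - 14565) = sqrt((2 - 39 + 4*(-1/39)) - 14565) = sqrt((2 - 39 - 4/39) - 14565) = sqrt(-1447/39 - 14565) = sqrt(-569482/39) = I*sqrt(22209798)/39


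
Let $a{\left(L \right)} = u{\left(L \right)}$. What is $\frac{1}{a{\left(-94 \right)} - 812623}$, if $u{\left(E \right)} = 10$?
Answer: $- \frac{1}{812613} \approx -1.2306 \cdot 10^{-6}$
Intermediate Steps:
$a{\left(L \right)} = 10$
$\frac{1}{a{\left(-94 \right)} - 812623} = \frac{1}{10 - 812623} = \frac{1}{-812613} = - \frac{1}{812613}$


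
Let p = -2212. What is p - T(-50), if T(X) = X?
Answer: -2162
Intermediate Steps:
p - T(-50) = -2212 - 1*(-50) = -2212 + 50 = -2162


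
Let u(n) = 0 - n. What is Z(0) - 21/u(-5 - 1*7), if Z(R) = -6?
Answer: -31/4 ≈ -7.7500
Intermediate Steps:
u(n) = -n
Z(0) - 21/u(-5 - 1*7) = -6 - 21/(-(-5 - 1*7)) = -6 - 21/(-(-5 - 7)) = -6 - 21/(-1*(-12)) = -6 - 21/12 = -6 + (1/12)*(-21) = -6 - 7/4 = -31/4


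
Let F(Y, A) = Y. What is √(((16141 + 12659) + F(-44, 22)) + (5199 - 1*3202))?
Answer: 3*√3417 ≈ 175.37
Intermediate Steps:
√(((16141 + 12659) + F(-44, 22)) + (5199 - 1*3202)) = √(((16141 + 12659) - 44) + (5199 - 1*3202)) = √((28800 - 44) + (5199 - 3202)) = √(28756 + 1997) = √30753 = 3*√3417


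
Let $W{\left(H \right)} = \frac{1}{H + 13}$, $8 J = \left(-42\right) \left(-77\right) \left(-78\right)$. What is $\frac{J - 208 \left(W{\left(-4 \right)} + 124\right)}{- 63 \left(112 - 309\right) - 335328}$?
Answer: $\frac{1032239}{5812506} \approx 0.17759$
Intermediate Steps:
$J = - \frac{63063}{2}$ ($J = \frac{\left(-42\right) \left(-77\right) \left(-78\right)}{8} = \frac{3234 \left(-78\right)}{8} = \frac{1}{8} \left(-252252\right) = - \frac{63063}{2} \approx -31532.0$)
$W{\left(H \right)} = \frac{1}{13 + H}$
$\frac{J - 208 \left(W{\left(-4 \right)} + 124\right)}{- 63 \left(112 - 309\right) - 335328} = \frac{- \frac{63063}{2} - 208 \left(\frac{1}{13 - 4} + 124\right)}{- 63 \left(112 - 309\right) - 335328} = \frac{- \frac{63063}{2} - 208 \left(\frac{1}{9} + 124\right)}{\left(-63\right) \left(-197\right) - 335328} = \frac{- \frac{63063}{2} - 208 \left(\frac{1}{9} + 124\right)}{12411 - 335328} = \frac{- \frac{63063}{2} - \frac{232336}{9}}{-322917} = \left(- \frac{63063}{2} - \frac{232336}{9}\right) \left(- \frac{1}{322917}\right) = \left(- \frac{1032239}{18}\right) \left(- \frac{1}{322917}\right) = \frac{1032239}{5812506}$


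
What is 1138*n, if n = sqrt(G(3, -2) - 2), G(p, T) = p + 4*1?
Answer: 1138*sqrt(5) ≈ 2544.6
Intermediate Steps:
G(p, T) = 4 + p (G(p, T) = p + 4 = 4 + p)
n = sqrt(5) (n = sqrt((4 + 3) - 2) = sqrt(7 - 2) = sqrt(5) ≈ 2.2361)
1138*n = 1138*sqrt(5)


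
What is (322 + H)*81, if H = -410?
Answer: -7128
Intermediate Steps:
(322 + H)*81 = (322 - 410)*81 = -88*81 = -7128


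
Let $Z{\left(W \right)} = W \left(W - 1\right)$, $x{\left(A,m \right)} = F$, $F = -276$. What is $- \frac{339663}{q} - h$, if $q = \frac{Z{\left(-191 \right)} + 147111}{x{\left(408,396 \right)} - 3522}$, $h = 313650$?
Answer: $- \frac{18784499292}{61261} \approx -3.0663 \cdot 10^{5}$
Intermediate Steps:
$x{\left(A,m \right)} = -276$
$Z{\left(W \right)} = W \left(-1 + W\right)$
$q = - \frac{61261}{1266}$ ($q = \frac{- 191 \left(-1 - 191\right) + 147111}{-276 - 3522} = \frac{\left(-191\right) \left(-192\right) + 147111}{-3798} = \left(36672 + 147111\right) \left(- \frac{1}{3798}\right) = 183783 \left(- \frac{1}{3798}\right) = - \frac{61261}{1266} \approx -48.389$)
$- \frac{339663}{q} - h = - \frac{339663}{- \frac{61261}{1266}} - 313650 = \left(-339663\right) \left(- \frac{1266}{61261}\right) - 313650 = \frac{430013358}{61261} - 313650 = - \frac{18784499292}{61261}$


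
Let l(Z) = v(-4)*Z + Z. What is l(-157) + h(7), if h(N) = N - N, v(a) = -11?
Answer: 1570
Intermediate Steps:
h(N) = 0
l(Z) = -10*Z (l(Z) = -11*Z + Z = -10*Z)
l(-157) + h(7) = -10*(-157) + 0 = 1570 + 0 = 1570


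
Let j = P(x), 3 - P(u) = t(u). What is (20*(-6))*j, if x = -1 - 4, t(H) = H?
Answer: -960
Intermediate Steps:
x = -5
P(u) = 3 - u
j = 8 (j = 3 - 1*(-5) = 3 + 5 = 8)
(20*(-6))*j = (20*(-6))*8 = -120*8 = -960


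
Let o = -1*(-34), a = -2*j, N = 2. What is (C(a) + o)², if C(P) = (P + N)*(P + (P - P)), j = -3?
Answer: 6724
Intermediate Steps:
a = 6 (a = -2*(-3) = 6)
C(P) = P*(2 + P) (C(P) = (P + 2)*(P + (P - P)) = (2 + P)*(P + 0) = (2 + P)*P = P*(2 + P))
o = 34
(C(a) + o)² = (6*(2 + 6) + 34)² = (6*8 + 34)² = (48 + 34)² = 82² = 6724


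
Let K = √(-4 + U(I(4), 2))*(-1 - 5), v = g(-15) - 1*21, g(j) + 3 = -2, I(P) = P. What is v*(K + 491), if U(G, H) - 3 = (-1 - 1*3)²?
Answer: -12766 + 156*√15 ≈ -12162.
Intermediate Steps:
g(j) = -5 (g(j) = -3 - 2 = -5)
U(G, H) = 19 (U(G, H) = 3 + (-1 - 1*3)² = 3 + (-1 - 3)² = 3 + (-4)² = 3 + 16 = 19)
v = -26 (v = -5 - 1*21 = -5 - 21 = -26)
K = -6*√15 (K = √(-4 + 19)*(-1 - 5) = √15*(-6) = -6*√15 ≈ -23.238)
v*(K + 491) = -26*(-6*√15 + 491) = -26*(491 - 6*√15) = -12766 + 156*√15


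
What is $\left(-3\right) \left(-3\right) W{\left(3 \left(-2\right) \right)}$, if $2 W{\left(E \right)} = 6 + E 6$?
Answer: $-135$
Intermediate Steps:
$W{\left(E \right)} = 3 + 3 E$ ($W{\left(E \right)} = \frac{6 + E 6}{2} = \frac{6 + 6 E}{2} = 3 + 3 E$)
$\left(-3\right) \left(-3\right) W{\left(3 \left(-2\right) \right)} = \left(-3\right) \left(-3\right) \left(3 + 3 \cdot 3 \left(-2\right)\right) = 9 \left(3 + 3 \left(-6\right)\right) = 9 \left(3 - 18\right) = 9 \left(-15\right) = -135$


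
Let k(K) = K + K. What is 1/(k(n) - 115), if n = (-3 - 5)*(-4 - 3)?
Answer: -⅓ ≈ -0.33333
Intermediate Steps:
n = 56 (n = -8*(-7) = 56)
k(K) = 2*K
1/(k(n) - 115) = 1/(2*56 - 115) = 1/(112 - 115) = 1/(-3) = -⅓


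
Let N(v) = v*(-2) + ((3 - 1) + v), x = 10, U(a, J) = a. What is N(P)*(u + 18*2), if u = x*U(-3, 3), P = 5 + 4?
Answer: -42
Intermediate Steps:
P = 9
u = -30 (u = 10*(-3) = -30)
N(v) = 2 - v (N(v) = -2*v + (2 + v) = 2 - v)
N(P)*(u + 18*2) = (2 - 1*9)*(-30 + 18*2) = (2 - 9)*(-30 + 36) = -7*6 = -42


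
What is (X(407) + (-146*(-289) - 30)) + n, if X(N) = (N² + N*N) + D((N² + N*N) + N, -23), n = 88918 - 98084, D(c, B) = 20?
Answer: 364316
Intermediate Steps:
n = -9166
X(N) = 20 + 2*N² (X(N) = (N² + N*N) + 20 = (N² + N²) + 20 = 2*N² + 20 = 20 + 2*N²)
(X(407) + (-146*(-289) - 30)) + n = ((20 + 2*407²) + (-146*(-289) - 30)) - 9166 = ((20 + 2*165649) + (42194 - 30)) - 9166 = ((20 + 331298) + 42164) - 9166 = (331318 + 42164) - 9166 = 373482 - 9166 = 364316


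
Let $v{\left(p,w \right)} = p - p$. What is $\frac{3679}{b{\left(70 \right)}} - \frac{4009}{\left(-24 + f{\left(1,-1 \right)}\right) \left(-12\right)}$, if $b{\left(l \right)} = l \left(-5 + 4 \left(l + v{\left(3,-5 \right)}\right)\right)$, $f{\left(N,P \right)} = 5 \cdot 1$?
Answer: $- \frac{2008801}{115500} \approx -17.392$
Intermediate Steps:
$f{\left(N,P \right)} = 5$
$v{\left(p,w \right)} = 0$
$b{\left(l \right)} = l \left(-5 + 4 l\right)$ ($b{\left(l \right)} = l \left(-5 + 4 \left(l + 0\right)\right) = l \left(-5 + 4 l\right)$)
$\frac{3679}{b{\left(70 \right)}} - \frac{4009}{\left(-24 + f{\left(1,-1 \right)}\right) \left(-12\right)} = \frac{3679}{70 \left(-5 + 4 \cdot 70\right)} - \frac{4009}{\left(-24 + 5\right) \left(-12\right)} = \frac{3679}{70 \left(-5 + 280\right)} - \frac{4009}{\left(-19\right) \left(-12\right)} = \frac{3679}{70 \cdot 275} - \frac{4009}{228} = \frac{3679}{19250} - \frac{211}{12} = - \frac{2008801}{115500}$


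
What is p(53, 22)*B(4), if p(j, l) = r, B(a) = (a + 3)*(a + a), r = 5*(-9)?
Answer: -2520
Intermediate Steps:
r = -45
B(a) = 2*a*(3 + a) (B(a) = (3 + a)*(2*a) = 2*a*(3 + a))
p(j, l) = -45
p(53, 22)*B(4) = -90*4*(3 + 4) = -90*4*7 = -45*56 = -2520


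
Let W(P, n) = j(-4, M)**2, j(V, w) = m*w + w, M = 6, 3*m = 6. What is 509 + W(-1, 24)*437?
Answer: 142097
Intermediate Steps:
m = 2 (m = (1/3)*6 = 2)
j(V, w) = 3*w (j(V, w) = 2*w + w = 3*w)
W(P, n) = 324 (W(P, n) = (3*6)**2 = 18**2 = 324)
509 + W(-1, 24)*437 = 509 + 324*437 = 509 + 141588 = 142097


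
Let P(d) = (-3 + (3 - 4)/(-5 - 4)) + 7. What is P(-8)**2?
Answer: 1369/81 ≈ 16.901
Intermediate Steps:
P(d) = 37/9 (P(d) = (-3 - 1/(-9)) + 7 = (-3 - 1*(-1/9)) + 7 = (-3 + 1/9) + 7 = -26/9 + 7 = 37/9)
P(-8)**2 = (37/9)**2 = 1369/81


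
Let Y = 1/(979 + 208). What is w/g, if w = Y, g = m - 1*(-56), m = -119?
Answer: -1/74781 ≈ -1.3372e-5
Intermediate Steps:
Y = 1/1187 ≈ 0.00084246
g = -63 (g = -119 - 1*(-56) = -119 + 56 = -63)
w = 1/1187 ≈ 0.00084246
w/g = (1/1187)/(-63) = (1/1187)*(-1/63) = -1/74781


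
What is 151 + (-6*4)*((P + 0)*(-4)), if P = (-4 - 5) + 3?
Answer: -425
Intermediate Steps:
P = -6 (P = -9 + 3 = -6)
151 + (-6*4)*((P + 0)*(-4)) = 151 + (-6*4)*((-6 + 0)*(-4)) = 151 - (-144)*(-4) = 151 - 24*24 = 151 - 576 = -425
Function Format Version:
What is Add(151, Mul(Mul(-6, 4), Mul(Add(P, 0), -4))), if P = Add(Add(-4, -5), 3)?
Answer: -425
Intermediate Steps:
P = -6 (P = Add(-9, 3) = -6)
Add(151, Mul(Mul(-6, 4), Mul(Add(P, 0), -4))) = Add(151, Mul(Mul(-6, 4), Mul(Add(-6, 0), -4))) = Add(151, Mul(-24, Mul(-6, -4))) = Add(151, Mul(-24, 24)) = Add(151, -576) = -425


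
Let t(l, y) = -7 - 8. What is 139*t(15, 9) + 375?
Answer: -1710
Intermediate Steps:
t(l, y) = -15
139*t(15, 9) + 375 = 139*(-15) + 375 = -2085 + 375 = -1710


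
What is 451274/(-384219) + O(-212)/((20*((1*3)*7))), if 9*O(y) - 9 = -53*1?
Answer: -47853371/40342995 ≈ -1.1862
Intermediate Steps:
O(y) = -44/9 (O(y) = 1 + (-53*1)/9 = 1 + (⅑)*(-53) = 1 - 53/9 = -44/9)
451274/(-384219) + O(-212)/((20*((1*3)*7))) = 451274/(-384219) - 44/(9*(20*((1*3)*7))) = 451274*(-1/384219) - 44/(9*(20*(3*7))) = -451274/384219 - 44/(9*(20*21)) = -451274/384219 - 44/9/420 = -451274/384219 - 44/9*1/420 = -451274/384219 - 11/945 = -47853371/40342995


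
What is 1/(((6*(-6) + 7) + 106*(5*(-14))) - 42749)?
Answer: -1/50198 ≈ -1.9921e-5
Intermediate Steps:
1/(((6*(-6) + 7) + 106*(5*(-14))) - 42749) = 1/(((-36 + 7) + 106*(-70)) - 42749) = 1/((-29 - 7420) - 42749) = 1/(-7449 - 42749) = 1/(-50198) = -1/50198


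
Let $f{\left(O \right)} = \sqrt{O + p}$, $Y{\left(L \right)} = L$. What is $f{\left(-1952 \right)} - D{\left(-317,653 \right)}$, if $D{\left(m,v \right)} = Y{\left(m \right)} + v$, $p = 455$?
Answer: $-336 + i \sqrt{1497} \approx -336.0 + 38.691 i$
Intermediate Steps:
$f{\left(O \right)} = \sqrt{455 + O}$ ($f{\left(O \right)} = \sqrt{O + 455} = \sqrt{455 + O}$)
$D{\left(m,v \right)} = m + v$
$f{\left(-1952 \right)} - D{\left(-317,653 \right)} = \sqrt{455 - 1952} - \left(-317 + 653\right) = \sqrt{-1497} - 336 = i \sqrt{1497} - 336 = -336 + i \sqrt{1497}$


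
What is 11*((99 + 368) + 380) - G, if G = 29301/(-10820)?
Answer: 100839241/10820 ≈ 9319.7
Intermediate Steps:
G = -29301/10820 (G = 29301*(-1/10820) = -29301/10820 ≈ -2.7080)
11*((99 + 368) + 380) - G = 11*((99 + 368) + 380) - 1*(-29301/10820) = 11*(467 + 380) + 29301/10820 = 11*847 + 29301/10820 = 9317 + 29301/10820 = 100839241/10820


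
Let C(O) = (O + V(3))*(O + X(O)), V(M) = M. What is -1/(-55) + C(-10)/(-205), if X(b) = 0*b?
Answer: -729/2255 ≈ -0.32328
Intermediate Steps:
X(b) = 0
C(O) = O*(3 + O) (C(O) = (O + 3)*(O + 0) = (3 + O)*O = O*(3 + O))
-1/(-55) + C(-10)/(-205) = -1/(-55) - 10*(3 - 10)/(-205) = -1*(-1/55) - 10*(-7)*(-1/205) = 1/55 + 70*(-1/205) = 1/55 - 14/41 = -729/2255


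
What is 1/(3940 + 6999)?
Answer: 1/10939 ≈ 9.1416e-5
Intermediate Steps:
1/(3940 + 6999) = 1/10939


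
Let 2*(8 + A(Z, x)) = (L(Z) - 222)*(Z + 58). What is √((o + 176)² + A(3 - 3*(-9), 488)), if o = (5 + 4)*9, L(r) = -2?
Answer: √56185 ≈ 237.03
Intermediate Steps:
o = 81 (o = 9*9 = 81)
A(Z, x) = -6504 - 112*Z (A(Z, x) = -8 + ((-2 - 222)*(Z + 58))/2 = -8 + (-224*(58 + Z))/2 = -8 + (-12992 - 224*Z)/2 = -8 + (-6496 - 112*Z) = -6504 - 112*Z)
√((o + 176)² + A(3 - 3*(-9), 488)) = √((81 + 176)² + (-6504 - 112*(3 - 3*(-9)))) = √(257² + (-6504 - 112*(3 + 27))) = √(66049 + (-6504 - 112*30)) = √(66049 + (-6504 - 3360)) = √(66049 - 9864) = √56185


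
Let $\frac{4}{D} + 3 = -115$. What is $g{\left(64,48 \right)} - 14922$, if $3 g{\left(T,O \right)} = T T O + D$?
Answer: $\frac{8958676}{177} \approx 50614.0$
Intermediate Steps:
$D = - \frac{2}{59}$ ($D = \frac{4}{-3 - 115} = \frac{4}{-118} = 4 \left(- \frac{1}{118}\right) = - \frac{2}{59} \approx -0.033898$)
$g{\left(T,O \right)} = - \frac{2}{177} + \frac{O T^{2}}{3}$ ($g{\left(T,O \right)} = \frac{T T O - \frac{2}{59}}{3} = \frac{T^{2} O - \frac{2}{59}}{3} = \frac{O T^{2} - \frac{2}{59}}{3} = \frac{- \frac{2}{59} + O T^{2}}{3} = - \frac{2}{177} + \frac{O T^{2}}{3}$)
$g{\left(64,48 \right)} - 14922 = \left(- \frac{2}{177} + \frac{1}{3} \cdot 48 \cdot 64^{2}\right) - 14922 = \left(- \frac{2}{177} + \frac{1}{3} \cdot 48 \cdot 4096\right) - 14922 = \left(- \frac{2}{177} + 65536\right) - 14922 = \frac{11599870}{177} - 14922 = \frac{8958676}{177}$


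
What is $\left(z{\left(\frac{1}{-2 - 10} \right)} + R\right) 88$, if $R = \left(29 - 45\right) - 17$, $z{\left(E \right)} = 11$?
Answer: $-1936$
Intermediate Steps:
$R = -33$ ($R = -16 - 17 = -33$)
$\left(z{\left(\frac{1}{-2 - 10} \right)} + R\right) 88 = \left(11 - 33\right) 88 = \left(-22\right) 88 = -1936$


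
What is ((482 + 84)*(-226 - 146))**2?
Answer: 44332144704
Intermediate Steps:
((482 + 84)*(-226 - 146))**2 = (566*(-372))**2 = (-210552)**2 = 44332144704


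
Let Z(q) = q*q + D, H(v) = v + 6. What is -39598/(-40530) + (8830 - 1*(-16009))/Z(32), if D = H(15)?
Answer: 104810458/4235385 ≈ 24.746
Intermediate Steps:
H(v) = 6 + v
D = 21 (D = 6 + 15 = 21)
Z(q) = 21 + q² (Z(q) = q*q + 21 = q² + 21 = 21 + q²)
-39598/(-40530) + (8830 - 1*(-16009))/Z(32) = -39598/(-40530) + (8830 - 1*(-16009))/(21 + 32²) = -39598*(-1/40530) + (8830 + 16009)/(21 + 1024) = 19799/20265 + 24839/1045 = 104810458/4235385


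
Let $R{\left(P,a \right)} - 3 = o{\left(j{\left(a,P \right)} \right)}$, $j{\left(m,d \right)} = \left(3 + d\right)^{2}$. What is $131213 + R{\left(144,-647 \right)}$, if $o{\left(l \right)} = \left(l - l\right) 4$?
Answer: $131216$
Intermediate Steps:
$o{\left(l \right)} = 0$ ($o{\left(l \right)} = 0 \cdot 4 = 0$)
$R{\left(P,a \right)} = 3$ ($R{\left(P,a \right)} = 3 + 0 = 3$)
$131213 + R{\left(144,-647 \right)} = 131213 + 3 = 131216$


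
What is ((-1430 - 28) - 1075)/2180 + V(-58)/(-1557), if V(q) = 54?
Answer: -451289/377140 ≈ -1.1966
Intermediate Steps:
((-1430 - 28) - 1075)/2180 + V(-58)/(-1557) = ((-1430 - 28) - 1075)/2180 + 54/(-1557) = (-1458 - 1075)*(1/2180) + 54*(-1/1557) = -2533*1/2180 - 6/173 = -2533/2180 - 6/173 = -451289/377140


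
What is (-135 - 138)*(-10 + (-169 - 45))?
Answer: 61152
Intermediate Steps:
(-135 - 138)*(-10 + (-169 - 45)) = -273*(-10 - 214) = -273*(-224) = 61152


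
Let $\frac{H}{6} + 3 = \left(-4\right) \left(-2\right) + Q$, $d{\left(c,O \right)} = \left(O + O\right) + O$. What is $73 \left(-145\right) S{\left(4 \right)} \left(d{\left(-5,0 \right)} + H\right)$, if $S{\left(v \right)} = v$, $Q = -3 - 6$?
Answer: $1016160$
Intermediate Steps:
$d{\left(c,O \right)} = 3 O$ ($d{\left(c,O \right)} = 2 O + O = 3 O$)
$Q = -9$ ($Q = -3 - 6 = -9$)
$H = -24$ ($H = -18 + 6 \left(\left(-4\right) \left(-2\right) - 9\right) = -18 + 6 \left(8 - 9\right) = -18 + 6 \left(-1\right) = -18 - 6 = -24$)
$73 \left(-145\right) S{\left(4 \right)} \left(d{\left(-5,0 \right)} + H\right) = 73 \left(-145\right) 4 \left(3 \cdot 0 - 24\right) = - 10585 \cdot 4 \left(0 - 24\right) = - 10585 \cdot 4 \left(-24\right) = \left(-10585\right) \left(-96\right) = 1016160$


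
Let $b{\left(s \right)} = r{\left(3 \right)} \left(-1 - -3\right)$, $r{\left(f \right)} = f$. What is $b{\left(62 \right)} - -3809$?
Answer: $3815$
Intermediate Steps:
$b{\left(s \right)} = 6$ ($b{\left(s \right)} = 3 \left(-1 - -3\right) = 3 \left(-1 + 3\right) = 3 \cdot 2 = 6$)
$b{\left(62 \right)} - -3809 = 6 - -3809 = 6 + 3809 = 3815$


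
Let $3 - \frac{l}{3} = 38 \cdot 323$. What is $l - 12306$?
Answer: $-49119$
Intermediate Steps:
$l = -36813$ ($l = 9 - 3 \cdot 38 \cdot 323 = 9 - 36822 = -36813$)
$l - 12306 = -36813 - 12306 = -49119$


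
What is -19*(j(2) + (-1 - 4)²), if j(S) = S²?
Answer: -551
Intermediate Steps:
-19*(j(2) + (-1 - 4)²) = -19*(2² + (-1 - 4)²) = -19*(4 + (-5)²) = -19*(4 + 25) = -19*29 = -551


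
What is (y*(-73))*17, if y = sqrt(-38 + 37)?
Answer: -1241*I ≈ -1241.0*I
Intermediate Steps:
y = I (y = sqrt(-1) = I ≈ 1.0*I)
(y*(-73))*17 = (I*(-73))*17 = -73*I*17 = -1241*I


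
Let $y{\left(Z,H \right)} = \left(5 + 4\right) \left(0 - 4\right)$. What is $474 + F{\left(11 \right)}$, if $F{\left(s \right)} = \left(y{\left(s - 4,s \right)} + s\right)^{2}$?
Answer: $1099$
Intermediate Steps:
$y{\left(Z,H \right)} = -36$ ($y{\left(Z,H \right)} = 9 \left(-4\right) = -36$)
$F{\left(s \right)} = \left(-36 + s\right)^{2}$
$474 + F{\left(11 \right)} = 474 + \left(-36 + 11\right)^{2} = 474 + \left(-25\right)^{2} = 474 + 625 = 1099$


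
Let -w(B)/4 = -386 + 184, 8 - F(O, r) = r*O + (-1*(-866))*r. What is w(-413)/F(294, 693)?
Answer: -101/100484 ≈ -0.0010051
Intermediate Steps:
F(O, r) = 8 - 866*r - O*r (F(O, r) = 8 - (r*O + (-1*(-866))*r) = 8 - (O*r + 866*r) = 8 - (866*r + O*r) = 8 + (-866*r - O*r) = 8 - 866*r - O*r)
w(B) = 808 (w(B) = -4*(-386 + 184) = -4*(-202) = 808)
w(-413)/F(294, 693) = 808/(8 - 866*693 - 1*294*693) = 808/(8 - 600138 - 203742) = 808/(-803872) = 808*(-1/803872) = -101/100484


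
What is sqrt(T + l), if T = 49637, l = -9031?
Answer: sqrt(40606) ≈ 201.51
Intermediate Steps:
sqrt(T + l) = sqrt(49637 - 9031) = sqrt(40606)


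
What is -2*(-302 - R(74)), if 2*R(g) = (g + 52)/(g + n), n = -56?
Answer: 611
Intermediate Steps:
R(g) = (52 + g)/(2*(-56 + g)) (R(g) = ((g + 52)/(g - 56))/2 = ((52 + g)/(-56 + g))/2 = (52 + g)/(2*(-56 + g)))
-2*(-302 - R(74)) = -2*(-302 - (52 + 74)/(2*(-56 + 74))) = -2*(-302 - 126/(2*18)) = -2*(-302 - 1*7/2) = -2*(-302 - 7/2) = -2*(-611/2) = 611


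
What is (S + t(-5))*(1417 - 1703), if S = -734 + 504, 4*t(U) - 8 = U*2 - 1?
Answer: 131989/2 ≈ 65995.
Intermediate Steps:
t(U) = 7/4 + U/2 (t(U) = 2 + (U*2 - 1)/4 = 2 + (2*U - 1)/4 = 2 + (-1 + 2*U)/4 = 2 + (-1/4 + U/2) = 7/4 + U/2)
S = -230
(S + t(-5))*(1417 - 1703) = (-230 + (7/4 + (1/2)*(-5)))*(1417 - 1703) = (-230 + (7/4 - 5/2))*(-286) = (-230 - 3/4)*(-286) = -923/4*(-286) = 131989/2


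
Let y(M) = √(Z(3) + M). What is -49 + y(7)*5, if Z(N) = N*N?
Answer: -29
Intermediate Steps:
Z(N) = N²
y(M) = √(9 + M) (y(M) = √(3² + M) = √(9 + M))
-49 + y(7)*5 = -49 + √(9 + 7)*5 = -49 + √16*5 = -49 + 4*5 = -49 + 20 = -29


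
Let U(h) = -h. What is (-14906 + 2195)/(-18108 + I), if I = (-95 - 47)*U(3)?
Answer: 4237/5894 ≈ 0.71887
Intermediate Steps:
I = 426 (I = (-95 - 47)*(-1*3) = -142*(-3) = 426)
(-14906 + 2195)/(-18108 + I) = (-14906 + 2195)/(-18108 + 426) = -12711/(-17682) = -12711*(-1/17682) = 4237/5894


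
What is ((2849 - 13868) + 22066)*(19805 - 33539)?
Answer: -151719498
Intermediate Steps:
((2849 - 13868) + 22066)*(19805 - 33539) = (-11019 + 22066)*(-13734) = 11047*(-13734) = -151719498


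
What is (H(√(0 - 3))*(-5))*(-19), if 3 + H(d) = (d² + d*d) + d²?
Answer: -1140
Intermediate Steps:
H(d) = -3 + 3*d² (H(d) = -3 + ((d² + d*d) + d²) = -3 + ((d² + d²) + d²) = -3 + (2*d² + d²) = -3 + 3*d²)
(H(√(0 - 3))*(-5))*(-19) = ((-3 + 3*(√(0 - 3))²)*(-5))*(-19) = ((-3 + 3*(√(-3))²)*(-5))*(-19) = ((-3 + 3*(I*√3)²)*(-5))*(-19) = ((-3 + 3*(-3))*(-5))*(-19) = ((-3 - 9)*(-5))*(-19) = -12*(-5)*(-19) = 60*(-19) = -1140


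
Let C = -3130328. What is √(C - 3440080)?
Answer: 2*I*√1642602 ≈ 2563.3*I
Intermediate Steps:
√(C - 3440080) = √(-3130328 - 3440080) = √(-6570408) = 2*I*√1642602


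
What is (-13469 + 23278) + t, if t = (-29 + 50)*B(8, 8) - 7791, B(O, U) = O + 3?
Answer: 2249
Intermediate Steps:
B(O, U) = 3 + O
t = -7560 (t = (-29 + 50)*(3 + 8) - 7791 = 21*11 - 7791 = 231 - 7791 = -7560)
(-13469 + 23278) + t = (-13469 + 23278) - 7560 = 9809 - 7560 = 2249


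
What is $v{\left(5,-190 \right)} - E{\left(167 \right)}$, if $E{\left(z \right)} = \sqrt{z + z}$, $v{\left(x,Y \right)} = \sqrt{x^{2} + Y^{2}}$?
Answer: $- \sqrt{334} + 85 \sqrt{5} \approx 171.79$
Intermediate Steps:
$v{\left(x,Y \right)} = \sqrt{Y^{2} + x^{2}}$
$E{\left(z \right)} = \sqrt{2} \sqrt{z}$ ($E{\left(z \right)} = \sqrt{2 z} = \sqrt{2} \sqrt{z}$)
$v{\left(5,-190 \right)} - E{\left(167 \right)} = \sqrt{\left(-190\right)^{2} + 5^{2}} - \sqrt{2} \sqrt{167} = \sqrt{36100 + 25} - \sqrt{334} = \sqrt{36125} - \sqrt{334} = 85 \sqrt{5} - \sqrt{334} = - \sqrt{334} + 85 \sqrt{5}$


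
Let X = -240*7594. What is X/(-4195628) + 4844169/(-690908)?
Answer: -4766277452163/724698237556 ≈ -6.5769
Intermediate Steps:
X = -1822560
X/(-4195628) + 4844169/(-690908) = -1822560/(-4195628) + 4844169/(-690908) = -1822560*(-1/4195628) + 4844169*(-1/690908) = 455640/1048907 - 4844169/690908 = -4766277452163/724698237556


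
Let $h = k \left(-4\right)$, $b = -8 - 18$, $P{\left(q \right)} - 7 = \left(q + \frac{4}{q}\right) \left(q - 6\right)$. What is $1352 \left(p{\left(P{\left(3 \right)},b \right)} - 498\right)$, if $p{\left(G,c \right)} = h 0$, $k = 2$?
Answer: $-673296$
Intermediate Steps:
$P{\left(q \right)} = 7 + \left(-6 + q\right) \left(q + \frac{4}{q}\right)$ ($P{\left(q \right)} = 7 + \left(q + \frac{4}{q}\right) \left(q - 6\right) = 7 + \left(q + \frac{4}{q}\right) \left(-6 + q\right) = 7 + \left(-6 + q\right) \left(q + \frac{4}{q}\right)$)
$b = -26$ ($b = -8 - 18 = -26$)
$h = -8$ ($h = 2 \left(-4\right) = -8$)
$p{\left(G,c \right)} = 0$ ($p{\left(G,c \right)} = \left(-8\right) 0 = 0$)
$1352 \left(p{\left(P{\left(3 \right)},b \right)} - 498\right) = 1352 \left(0 - 498\right) = 1352 \left(-498\right) = -673296$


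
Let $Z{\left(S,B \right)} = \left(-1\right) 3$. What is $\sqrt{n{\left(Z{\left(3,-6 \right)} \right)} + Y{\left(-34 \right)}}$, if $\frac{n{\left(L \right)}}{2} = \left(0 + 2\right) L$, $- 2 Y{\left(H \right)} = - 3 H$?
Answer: $3 i \sqrt{7} \approx 7.9373 i$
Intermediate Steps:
$Y{\left(H \right)} = \frac{3 H}{2}$ ($Y{\left(H \right)} = - \frac{\left(-3\right) H}{2} = \frac{3 H}{2}$)
$Z{\left(S,B \right)} = -3$
$n{\left(L \right)} = 4 L$ ($n{\left(L \right)} = 2 \left(0 + 2\right) L = 2 \cdot 2 L = 4 L$)
$\sqrt{n{\left(Z{\left(3,-6 \right)} \right)} + Y{\left(-34 \right)}} = \sqrt{4 \left(-3\right) + \frac{3}{2} \left(-34\right)} = \sqrt{-12 - 51} = \sqrt{-63} = 3 i \sqrt{7}$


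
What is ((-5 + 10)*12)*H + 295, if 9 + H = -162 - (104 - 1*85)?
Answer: -11105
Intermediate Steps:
H = -190 (H = -9 + (-162 - (104 - 1*85)) = -9 + (-162 - (104 - 85)) = -9 + (-162 - 1*19) = -9 + (-162 - 19) = -9 - 181 = -190)
((-5 + 10)*12)*H + 295 = ((-5 + 10)*12)*(-190) + 295 = (5*12)*(-190) + 295 = 60*(-190) + 295 = -11400 + 295 = -11105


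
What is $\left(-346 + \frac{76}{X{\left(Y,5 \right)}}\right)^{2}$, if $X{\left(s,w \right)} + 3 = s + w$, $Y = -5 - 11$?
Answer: $\frac{6051600}{49} \approx 1.235 \cdot 10^{5}$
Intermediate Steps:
$Y = -16$
$X{\left(s,w \right)} = -3 + s + w$ ($X{\left(s,w \right)} = -3 + \left(s + w\right) = -3 + s + w$)
$\left(-346 + \frac{76}{X{\left(Y,5 \right)}}\right)^{2} = \left(-346 + \frac{76}{-3 - 16 + 5}\right)^{2} = \left(-346 + \frac{76}{-14}\right)^{2} = \left(-346 + 76 \left(- \frac{1}{14}\right)\right)^{2} = \left(-346 - \frac{38}{7}\right)^{2} = \left(- \frac{2460}{7}\right)^{2} = \frac{6051600}{49}$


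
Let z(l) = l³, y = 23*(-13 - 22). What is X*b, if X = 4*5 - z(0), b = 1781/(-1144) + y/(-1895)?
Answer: -188775/8338 ≈ -22.640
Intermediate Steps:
y = -805 (y = 23*(-35) = -805)
b = -37755/33352 (b = 1781/(-1144) - 805/(-1895) = 1781*(-1/1144) - 805*(-1/1895) = -137/88 + 161/379 = -37755/33352 ≈ -1.1320)
X = 20 (X = 4*5 - 1*0³ = 20 - 1*0 = 20 + 0 = 20)
X*b = 20*(-37755/33352) = -188775/8338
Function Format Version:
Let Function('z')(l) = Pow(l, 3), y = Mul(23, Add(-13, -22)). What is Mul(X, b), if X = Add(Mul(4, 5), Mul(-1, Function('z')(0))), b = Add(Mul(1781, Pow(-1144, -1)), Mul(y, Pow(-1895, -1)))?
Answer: Rational(-188775, 8338) ≈ -22.640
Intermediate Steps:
y = -805 (y = Mul(23, -35) = -805)
b = Rational(-37755, 33352) (b = Add(Mul(1781, Pow(-1144, -1)), Mul(-805, Pow(-1895, -1))) = Add(Mul(1781, Rational(-1, 1144)), Mul(-805, Rational(-1, 1895))) = Add(Rational(-137, 88), Rational(161, 379)) = Rational(-37755, 33352) ≈ -1.1320)
X = 20 (X = Add(Mul(4, 5), Mul(-1, Pow(0, 3))) = Add(20, Mul(-1, 0)) = Add(20, 0) = 20)
Mul(X, b) = Mul(20, Rational(-37755, 33352)) = Rational(-188775, 8338)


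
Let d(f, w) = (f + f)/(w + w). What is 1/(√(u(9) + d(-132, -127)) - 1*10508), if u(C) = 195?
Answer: -1334516/14023069231 - √3161919/14023069231 ≈ -9.5293e-5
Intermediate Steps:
d(f, w) = f/w (d(f, w) = (2*f)/((2*w)) = (2*f)*(1/(2*w)) = f/w)
1/(√(u(9) + d(-132, -127)) - 1*10508) = 1/(√(195 - 132/(-127)) - 1*10508) = 1/(√(195 - 132*(-1/127)) - 10508) = 1/(√(195 + 132/127) - 10508) = 1/(√(24897/127) - 10508) = 1/(√3161919/127 - 10508) = 1/(-10508 + √3161919/127)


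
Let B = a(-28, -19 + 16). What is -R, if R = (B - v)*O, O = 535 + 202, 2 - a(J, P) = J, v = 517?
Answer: 358919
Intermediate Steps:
a(J, P) = 2 - J
B = 30 (B = 2 - 1*(-28) = 2 + 28 = 30)
O = 737
R = -358919 (R = (30 - 1*517)*737 = (30 - 517)*737 = -487*737 = -358919)
-R = -1*(-358919) = 358919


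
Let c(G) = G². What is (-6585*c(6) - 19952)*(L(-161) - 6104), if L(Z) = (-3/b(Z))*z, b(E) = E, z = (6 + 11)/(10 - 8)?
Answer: 36081492446/23 ≈ 1.5688e+9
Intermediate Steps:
z = 17/2 ≈ 8.5000
L(Z) = -51/(2*Z) (L(Z) = -3/Z*(17/2) = -51/(2*Z))
(-6585*c(6) - 19952)*(L(-161) - 6104) = (-6585*6² - 19952)*(-51/2/(-161) - 6104) = (-6585*36 - 19952)*(-51/2*(-1/161) - 6104) = (-237060 - 19952)*(51/322 - 6104) = -257012*(-1965437/322) = 36081492446/23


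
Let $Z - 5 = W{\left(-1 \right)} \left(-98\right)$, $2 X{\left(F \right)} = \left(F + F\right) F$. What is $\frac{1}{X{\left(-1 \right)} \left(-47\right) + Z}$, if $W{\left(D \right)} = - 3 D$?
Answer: $- \frac{1}{336} \approx -0.0029762$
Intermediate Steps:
$X{\left(F \right)} = F^{2}$ ($X{\left(F \right)} = \frac{\left(F + F\right) F}{2} = \frac{2 F F}{2} = \frac{2 F^{2}}{2} = F^{2}$)
$Z = -289$ ($Z = 5 + \left(-3\right) \left(-1\right) \left(-98\right) = 5 + 3 \left(-98\right) = 5 - 294 = -289$)
$\frac{1}{X{\left(-1 \right)} \left(-47\right) + Z} = \frac{1}{\left(-1\right)^{2} \left(-47\right) - 289} = \frac{1}{1 \left(-47\right) - 289} = \frac{1}{-47 - 289} = \frac{1}{-336} = - \frac{1}{336}$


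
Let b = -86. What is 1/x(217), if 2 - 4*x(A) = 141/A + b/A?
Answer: 868/379 ≈ 2.2902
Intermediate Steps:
x(A) = ½ - 55/(4*A) (x(A) = ½ - (141/A - 86/A)/4 = ½ - 55/(4*A))
1/x(217) = 1/((¼)*(-55 + 2*217)/217) = 1/((¼)*(1/217)*(-55 + 434)) = 1/((¼)*(1/217)*379) = 1/(379/868) = 868/379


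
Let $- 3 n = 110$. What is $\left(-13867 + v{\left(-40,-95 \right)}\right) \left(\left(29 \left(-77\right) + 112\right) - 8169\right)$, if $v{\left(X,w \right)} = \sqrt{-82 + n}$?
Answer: $142691430 - 6860 i \sqrt{267} \approx 1.4269 \cdot 10^{8} - 1.1209 \cdot 10^{5} i$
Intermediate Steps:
$n = - \frac{110}{3}$ ($n = \left(- \frac{1}{3}\right) 110 = - \frac{110}{3} \approx -36.667$)
$v{\left(X,w \right)} = \frac{2 i \sqrt{267}}{3}$ ($v{\left(X,w \right)} = \sqrt{-82 - \frac{110}{3}} = \sqrt{- \frac{356}{3}} = \frac{2 i \sqrt{267}}{3}$)
$\left(-13867 + v{\left(-40,-95 \right)}\right) \left(\left(29 \left(-77\right) + 112\right) - 8169\right) = \left(-13867 + \frac{2 i \sqrt{267}}{3}\right) \left(\left(29 \left(-77\right) + 112\right) - 8169\right) = \left(-13867 + \frac{2 i \sqrt{267}}{3}\right) \left(\left(-2233 + 112\right) - 8169\right) = \left(-13867 + \frac{2 i \sqrt{267}}{3}\right) \left(-2121 - 8169\right) = \left(-13867 + \frac{2 i \sqrt{267}}{3}\right) \left(-10290\right) = 142691430 - 6860 i \sqrt{267}$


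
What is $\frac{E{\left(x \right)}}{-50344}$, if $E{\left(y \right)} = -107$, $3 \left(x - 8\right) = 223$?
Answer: $\frac{107}{50344} \approx 0.0021254$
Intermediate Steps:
$x = \frac{247}{3}$ ($x = 8 + \frac{1}{3} \cdot 223 = 8 + \frac{223}{3} = \frac{247}{3} \approx 82.333$)
$\frac{E{\left(x \right)}}{-50344} = - \frac{107}{-50344} = \left(-107\right) \left(- \frac{1}{50344}\right) = \frac{107}{50344}$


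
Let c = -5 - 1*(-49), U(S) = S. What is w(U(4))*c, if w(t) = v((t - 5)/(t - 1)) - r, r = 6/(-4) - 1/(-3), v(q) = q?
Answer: 110/3 ≈ 36.667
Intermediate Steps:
c = 44 (c = -5 + 49 = 44)
r = -7/6 (r = 6*(-1/4) - 1*(-1/3) = -3/2 + 1/3 = -7/6 ≈ -1.1667)
w(t) = 7/6 + (-5 + t)/(-1 + t) (w(t) = (t - 5)/(t - 1) - 1*(-7/6) = (-5 + t)/(-1 + t) + 7/6 = 7/6 + (-5 + t)/(-1 + t))
w(U(4))*c = ((-37 + 13*4)/(6*(-1 + 4)))*44 = ((1/6)*(-37 + 52)/3)*44 = ((1/6)*(1/3)*15)*44 = (5/6)*44 = 110/3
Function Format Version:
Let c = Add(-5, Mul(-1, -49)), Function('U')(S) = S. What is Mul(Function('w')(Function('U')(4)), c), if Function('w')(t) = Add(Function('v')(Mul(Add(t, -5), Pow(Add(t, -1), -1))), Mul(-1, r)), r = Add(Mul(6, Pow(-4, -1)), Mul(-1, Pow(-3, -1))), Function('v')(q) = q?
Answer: Rational(110, 3) ≈ 36.667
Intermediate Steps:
c = 44 (c = Add(-5, 49) = 44)
r = Rational(-7, 6) (r = Add(Mul(6, Rational(-1, 4)), Mul(-1, Rational(-1, 3))) = Add(Rational(-3, 2), Rational(1, 3)) = Rational(-7, 6) ≈ -1.1667)
Function('w')(t) = Add(Rational(7, 6), Mul(Pow(Add(-1, t), -1), Add(-5, t))) (Function('w')(t) = Add(Mul(Add(t, -5), Pow(Add(t, -1), -1)), Mul(-1, Rational(-7, 6))) = Add(Mul(Add(-5, t), Pow(Add(-1, t), -1)), Rational(7, 6)) = Add(Mul(Pow(Add(-1, t), -1), Add(-5, t)), Rational(7, 6)) = Add(Rational(7, 6), Mul(Pow(Add(-1, t), -1), Add(-5, t))))
Mul(Function('w')(Function('U')(4)), c) = Mul(Mul(Rational(1, 6), Pow(Add(-1, 4), -1), Add(-37, Mul(13, 4))), 44) = Mul(Mul(Rational(1, 6), Pow(3, -1), Add(-37, 52)), 44) = Mul(Mul(Rational(1, 6), Rational(1, 3), 15), 44) = Mul(Rational(5, 6), 44) = Rational(110, 3)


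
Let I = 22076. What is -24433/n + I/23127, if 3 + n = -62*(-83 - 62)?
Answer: -366664979/207842349 ≈ -1.7641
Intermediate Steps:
n = 8987 (n = -3 - 62*(-83 - 62) = -3 - 62*(-145) = -3 + 8990 = 8987)
-24433/n + I/23127 = -24433/8987 + 22076/23127 = -366664979/207842349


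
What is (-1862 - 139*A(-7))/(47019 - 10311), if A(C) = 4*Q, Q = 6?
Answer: -113/798 ≈ -0.14160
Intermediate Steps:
A(C) = 24 (A(C) = 4*6 = 24)
(-1862 - 139*A(-7))/(47019 - 10311) = (-1862 - 139*24)/(47019 - 10311) = (-1862 - 3336)/36708 = -5198*1/36708 = -113/798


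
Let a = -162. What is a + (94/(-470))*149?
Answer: -959/5 ≈ -191.80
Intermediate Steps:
a + (94/(-470))*149 = -162 + (94/(-470))*149 = -162 + (94*(-1/470))*149 = -162 - ⅕*149 = -162 - 149/5 = -959/5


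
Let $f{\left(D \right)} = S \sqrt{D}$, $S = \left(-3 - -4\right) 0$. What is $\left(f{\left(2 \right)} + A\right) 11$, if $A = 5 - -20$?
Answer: $275$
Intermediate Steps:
$A = 25$ ($A = 5 + 20 = 25$)
$S = 0$ ($S = \left(-3 + 4\right) 0 = 1 \cdot 0 = 0$)
$f{\left(D \right)} = 0$ ($f{\left(D \right)} = 0 \sqrt{D} = 0$)
$\left(f{\left(2 \right)} + A\right) 11 = \left(0 + 25\right) 11 = 25 \cdot 11 = 275$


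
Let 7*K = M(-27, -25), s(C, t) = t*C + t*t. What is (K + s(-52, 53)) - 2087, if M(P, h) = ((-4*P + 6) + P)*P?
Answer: -16587/7 ≈ -2369.6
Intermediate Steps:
s(C, t) = t**2 + C*t (s(C, t) = C*t + t**2 = t**2 + C*t)
M(P, h) = P*(6 - 3*P) (M(P, h) = ((6 - 4*P) + P)*P = (6 - 3*P)*P = P*(6 - 3*P))
K = -2349/7 (K = (3*(-27)*(2 - 1*(-27)))/7 = (3*(-27)*(2 + 27))/7 = (3*(-27)*29)/7 = (1/7)*(-2349) = -2349/7 ≈ -335.57)
(K + s(-52, 53)) - 2087 = (-2349/7 + 53*(-52 + 53)) - 2087 = (-2349/7 + 53*1) - 2087 = (-2349/7 + 53) - 2087 = -1978/7 - 2087 = -16587/7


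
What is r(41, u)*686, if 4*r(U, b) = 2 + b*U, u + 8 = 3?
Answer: -69629/2 ≈ -34815.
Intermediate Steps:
u = -5 (u = -8 + 3 = -5)
r(U, b) = 1/2 + U*b/4 (r(U, b) = (2 + b*U)/4 = (2 + U*b)/4 = 1/2 + U*b/4)
r(41, u)*686 = (1/2 + (1/4)*41*(-5))*686 = (1/2 - 205/4)*686 = -203/4*686 = -69629/2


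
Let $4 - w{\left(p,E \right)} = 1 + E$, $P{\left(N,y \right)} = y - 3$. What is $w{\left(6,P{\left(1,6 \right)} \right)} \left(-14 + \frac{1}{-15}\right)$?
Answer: $0$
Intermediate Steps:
$P{\left(N,y \right)} = -3 + y$
$w{\left(p,E \right)} = 3 - E$ ($w{\left(p,E \right)} = 4 - \left(1 + E\right) = 3 - E$)
$w{\left(6,P{\left(1,6 \right)} \right)} \left(-14 + \frac{1}{-15}\right) = \left(3 - \left(-3 + 6\right)\right) \left(-14 + \frac{1}{-15}\right) = \left(3 - 3\right) \left(-14 - \frac{1}{15}\right) = \left(3 - 3\right) \left(- \frac{211}{15}\right) = 0 \left(- \frac{211}{15}\right) = 0$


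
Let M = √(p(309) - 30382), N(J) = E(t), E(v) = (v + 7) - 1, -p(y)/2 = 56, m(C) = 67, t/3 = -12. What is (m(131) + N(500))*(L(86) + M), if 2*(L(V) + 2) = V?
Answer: 1517 + 37*I*√30494 ≈ 1517.0 + 6461.1*I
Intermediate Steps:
t = -36 (t = 3*(-12) = -36)
L(V) = -2 + V/2
p(y) = -112 (p(y) = -2*56 = -112)
E(v) = 6 + v (E(v) = (7 + v) - 1 = 6 + v)
N(J) = -30 (N(J) = 6 - 36 = -30)
M = I*√30494 (M = √(-112 - 30382) = √(-30494) = I*√30494 ≈ 174.63*I)
(m(131) + N(500))*(L(86) + M) = (67 - 30)*((-2 + (½)*86) + I*√30494) = 37*((-2 + 43) + I*√30494) = 37*(41 + I*√30494) = 1517 + 37*I*√30494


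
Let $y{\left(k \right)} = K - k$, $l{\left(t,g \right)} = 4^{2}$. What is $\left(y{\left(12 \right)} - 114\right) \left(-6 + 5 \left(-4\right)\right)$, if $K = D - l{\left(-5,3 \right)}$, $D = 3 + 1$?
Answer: $3588$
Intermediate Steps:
$l{\left(t,g \right)} = 16$
$D = 4$
$K = -12$ ($K = 4 - 16 = -12$)
$y{\left(k \right)} = -12 - k$
$\left(y{\left(12 \right)} - 114\right) \left(-6 + 5 \left(-4\right)\right) = \left(\left(-12 - 12\right) - 114\right) \left(-6 + 5 \left(-4\right)\right) = \left(\left(-12 - 12\right) - 114\right) \left(-6 - 20\right) = \left(-24 - 114\right) \left(-26\right) = \left(-138\right) \left(-26\right) = 3588$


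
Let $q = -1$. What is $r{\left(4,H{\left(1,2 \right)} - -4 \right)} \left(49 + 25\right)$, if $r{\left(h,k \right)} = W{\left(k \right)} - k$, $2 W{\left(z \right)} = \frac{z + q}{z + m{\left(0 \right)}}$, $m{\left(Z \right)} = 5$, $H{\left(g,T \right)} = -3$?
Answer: $-74$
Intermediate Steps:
$W{\left(z \right)} = \frac{-1 + z}{2 \left(5 + z\right)}$ ($W{\left(z \right)} = \frac{\left(z - 1\right) \frac{1}{z + 5}}{2} = \frac{\left(-1 + z\right) \frac{1}{5 + z}}{2} = \frac{\frac{1}{5 + z} \left(-1 + z\right)}{2} = \frac{-1 + z}{2 \left(5 + z\right)}$)
$r{\left(h,k \right)} = - k + \frac{-1 + k}{2 \left(5 + k\right)}$ ($r{\left(h,k \right)} = \frac{-1 + k}{2 \left(5 + k\right)} - k = - k + \frac{-1 + k}{2 \left(5 + k\right)}$)
$r{\left(4,H{\left(1,2 \right)} - -4 \right)} \left(49 + 25\right) = \frac{-1 - -1 - 2 \left(-3 - -4\right) \left(5 - -1\right)}{2 \left(5 - -1\right)} \left(49 + 25\right) = \frac{-1 + \left(-3 + 4\right) - 2 \left(-3 + 4\right) \left(5 + \left(-3 + 4\right)\right)}{2 \left(5 + \left(-3 + 4\right)\right)} 74 = \frac{-1 + 1 - 2 \left(5 + 1\right)}{2 \left(5 + 1\right)} 74 = \frac{-1 + 1 - 2 \cdot 6}{2 \cdot 6} \cdot 74 = \frac{1}{2} \cdot \frac{1}{6} \left(-1 + 1 - 12\right) 74 = \frac{1}{2} \cdot \frac{1}{6} \left(-12\right) 74 = \left(-1\right) 74 = -74$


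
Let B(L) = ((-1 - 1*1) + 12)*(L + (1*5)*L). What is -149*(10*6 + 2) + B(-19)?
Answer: -10378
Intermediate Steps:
B(L) = 60*L (B(L) = ((-1 - 1) + 12)*(L + 5*L) = (-2 + 12)*(6*L) = 10*(6*L) = 60*L)
-149*(10*6 + 2) + B(-19) = -149*(10*6 + 2) + 60*(-19) = -149*(60 + 2) - 1140 = -149*62 - 1140 = -9238 - 1140 = -10378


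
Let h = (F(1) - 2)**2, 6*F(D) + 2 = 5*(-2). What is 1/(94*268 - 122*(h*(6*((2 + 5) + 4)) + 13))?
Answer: -1/105226 ≈ -9.5034e-6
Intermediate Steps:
F(D) = -2 (F(D) = -1/3 + (5*(-2))/6 = -1/3 + (1/6)*(-10) = -1/3 - 5/3 = -2)
h = 16 (h = (-2 - 2)**2 = (-4)**2 = 16)
1/(94*268 - 122*(h*(6*((2 + 5) + 4)) + 13)) = 1/(94*268 - 122*(16*(6*((2 + 5) + 4)) + 13)) = 1/(25192 - 122*(16*(6*(7 + 4)) + 13)) = 1/(25192 - 122*(16*(6*11) + 13)) = 1/(25192 - 122*(16*66 + 13)) = 1/(25192 - 122*(1056 + 13)) = 1/(25192 - 122*1069) = 1/(25192 - 130418) = 1/(-105226) = -1/105226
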